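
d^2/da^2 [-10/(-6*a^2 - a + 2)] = 20*(-36*a^2 - 6*a + (12*a + 1)^2 + 12)/(6*a^2 + a - 2)^3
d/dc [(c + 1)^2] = 2*c + 2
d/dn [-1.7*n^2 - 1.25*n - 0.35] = -3.4*n - 1.25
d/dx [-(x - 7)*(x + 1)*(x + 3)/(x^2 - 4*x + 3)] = (-x^4 + 8*x^3 - 46*x^2 - 24*x + 159)/(x^4 - 8*x^3 + 22*x^2 - 24*x + 9)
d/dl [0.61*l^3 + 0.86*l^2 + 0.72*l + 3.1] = 1.83*l^2 + 1.72*l + 0.72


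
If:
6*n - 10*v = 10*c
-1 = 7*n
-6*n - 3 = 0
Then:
No Solution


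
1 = 1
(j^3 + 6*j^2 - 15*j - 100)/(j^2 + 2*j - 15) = (j^2 + j - 20)/(j - 3)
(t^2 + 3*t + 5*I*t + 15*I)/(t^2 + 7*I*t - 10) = (t + 3)/(t + 2*I)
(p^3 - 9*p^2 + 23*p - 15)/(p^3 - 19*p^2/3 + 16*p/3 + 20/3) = 3*(p^2 - 4*p + 3)/(3*p^2 - 4*p - 4)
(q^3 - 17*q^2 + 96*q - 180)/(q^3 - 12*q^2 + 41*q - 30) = (q - 6)/(q - 1)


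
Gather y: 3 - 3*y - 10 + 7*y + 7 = 4*y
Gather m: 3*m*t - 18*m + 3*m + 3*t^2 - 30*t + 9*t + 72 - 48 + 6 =m*(3*t - 15) + 3*t^2 - 21*t + 30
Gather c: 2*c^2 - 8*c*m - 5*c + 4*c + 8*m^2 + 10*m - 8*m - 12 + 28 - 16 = 2*c^2 + c*(-8*m - 1) + 8*m^2 + 2*m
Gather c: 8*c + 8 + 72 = 8*c + 80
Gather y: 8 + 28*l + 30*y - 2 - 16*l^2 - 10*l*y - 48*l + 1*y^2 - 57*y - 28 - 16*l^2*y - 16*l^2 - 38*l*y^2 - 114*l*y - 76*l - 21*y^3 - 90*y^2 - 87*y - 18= -32*l^2 - 96*l - 21*y^3 + y^2*(-38*l - 89) + y*(-16*l^2 - 124*l - 114) - 40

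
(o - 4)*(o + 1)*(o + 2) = o^3 - o^2 - 10*o - 8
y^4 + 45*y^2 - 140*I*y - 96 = (y - 4*I)*(y - 3*I)*(y - I)*(y + 8*I)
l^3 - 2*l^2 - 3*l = l*(l - 3)*(l + 1)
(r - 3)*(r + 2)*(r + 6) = r^3 + 5*r^2 - 12*r - 36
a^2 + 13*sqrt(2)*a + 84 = (a + 6*sqrt(2))*(a + 7*sqrt(2))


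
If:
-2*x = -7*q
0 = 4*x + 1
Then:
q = -1/14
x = -1/4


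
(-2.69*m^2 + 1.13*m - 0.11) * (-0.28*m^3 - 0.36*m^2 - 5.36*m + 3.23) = 0.7532*m^5 + 0.652*m^4 + 14.0424*m^3 - 14.7059*m^2 + 4.2395*m - 0.3553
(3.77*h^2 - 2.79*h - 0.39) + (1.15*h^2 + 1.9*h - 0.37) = 4.92*h^2 - 0.89*h - 0.76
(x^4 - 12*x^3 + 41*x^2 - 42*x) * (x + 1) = x^5 - 11*x^4 + 29*x^3 - x^2 - 42*x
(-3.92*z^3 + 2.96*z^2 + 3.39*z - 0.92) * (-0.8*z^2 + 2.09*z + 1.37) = 3.136*z^5 - 10.5608*z^4 - 1.896*z^3 + 11.8763*z^2 + 2.7215*z - 1.2604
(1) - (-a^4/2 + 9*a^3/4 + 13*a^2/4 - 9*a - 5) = a^4/2 - 9*a^3/4 - 13*a^2/4 + 9*a + 6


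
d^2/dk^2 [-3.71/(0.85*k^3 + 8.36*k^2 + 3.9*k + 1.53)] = ((18.921*k + 62.0312)*(0.85*k^3 + 8.36*k^2 + 3.9*k + 1.53) - 3.71*(2.55*k^2 + 16.72*k + 3.9)*(5.1*k^2 + 33.44*k + 7.8))/(0.85*k^3 + 8.36*k^2 + 3.9*k + 1.53)^3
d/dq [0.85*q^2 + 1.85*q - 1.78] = 1.7*q + 1.85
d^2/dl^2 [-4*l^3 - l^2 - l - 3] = -24*l - 2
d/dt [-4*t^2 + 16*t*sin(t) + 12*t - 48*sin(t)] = 16*t*cos(t) - 8*t + 16*sin(t) - 48*cos(t) + 12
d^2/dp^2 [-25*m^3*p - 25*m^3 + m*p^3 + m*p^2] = 2*m*(3*p + 1)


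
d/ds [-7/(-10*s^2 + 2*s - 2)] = 7*(1 - 10*s)/(2*(5*s^2 - s + 1)^2)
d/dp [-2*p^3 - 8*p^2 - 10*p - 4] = -6*p^2 - 16*p - 10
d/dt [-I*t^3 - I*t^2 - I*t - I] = I*(-3*t^2 - 2*t - 1)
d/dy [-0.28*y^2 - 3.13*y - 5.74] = -0.56*y - 3.13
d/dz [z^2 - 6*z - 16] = 2*z - 6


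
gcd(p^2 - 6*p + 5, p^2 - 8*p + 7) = p - 1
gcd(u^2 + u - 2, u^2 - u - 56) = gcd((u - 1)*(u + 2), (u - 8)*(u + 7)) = 1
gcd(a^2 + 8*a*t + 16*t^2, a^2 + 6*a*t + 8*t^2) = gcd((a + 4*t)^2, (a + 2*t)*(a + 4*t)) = a + 4*t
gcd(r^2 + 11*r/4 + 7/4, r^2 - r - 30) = 1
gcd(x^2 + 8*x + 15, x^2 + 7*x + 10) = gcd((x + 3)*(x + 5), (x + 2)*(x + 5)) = x + 5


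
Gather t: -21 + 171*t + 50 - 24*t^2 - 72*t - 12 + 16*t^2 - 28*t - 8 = -8*t^2 + 71*t + 9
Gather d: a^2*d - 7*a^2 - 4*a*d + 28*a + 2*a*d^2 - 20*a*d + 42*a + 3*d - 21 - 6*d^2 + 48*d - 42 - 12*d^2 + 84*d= -7*a^2 + 70*a + d^2*(2*a - 18) + d*(a^2 - 24*a + 135) - 63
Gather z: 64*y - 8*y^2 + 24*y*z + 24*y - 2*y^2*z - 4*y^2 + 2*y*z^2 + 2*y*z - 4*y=-12*y^2 + 2*y*z^2 + 84*y + z*(-2*y^2 + 26*y)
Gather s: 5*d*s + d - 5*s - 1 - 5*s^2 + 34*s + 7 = d - 5*s^2 + s*(5*d + 29) + 6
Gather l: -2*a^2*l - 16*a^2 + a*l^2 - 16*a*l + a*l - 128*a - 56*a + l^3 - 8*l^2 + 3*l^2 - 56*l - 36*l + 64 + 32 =-16*a^2 - 184*a + l^3 + l^2*(a - 5) + l*(-2*a^2 - 15*a - 92) + 96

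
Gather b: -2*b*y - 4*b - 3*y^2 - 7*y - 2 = b*(-2*y - 4) - 3*y^2 - 7*y - 2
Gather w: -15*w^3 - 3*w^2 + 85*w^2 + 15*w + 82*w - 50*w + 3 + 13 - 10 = -15*w^3 + 82*w^2 + 47*w + 6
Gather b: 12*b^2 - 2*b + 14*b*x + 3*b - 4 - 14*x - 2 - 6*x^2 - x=12*b^2 + b*(14*x + 1) - 6*x^2 - 15*x - 6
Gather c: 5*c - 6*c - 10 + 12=2 - c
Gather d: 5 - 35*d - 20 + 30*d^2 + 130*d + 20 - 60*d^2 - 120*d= -30*d^2 - 25*d + 5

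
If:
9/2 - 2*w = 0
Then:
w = 9/4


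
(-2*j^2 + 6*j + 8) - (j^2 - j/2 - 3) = -3*j^2 + 13*j/2 + 11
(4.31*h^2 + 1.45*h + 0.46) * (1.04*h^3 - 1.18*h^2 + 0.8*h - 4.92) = 4.4824*h^5 - 3.5778*h^4 + 2.2154*h^3 - 20.588*h^2 - 6.766*h - 2.2632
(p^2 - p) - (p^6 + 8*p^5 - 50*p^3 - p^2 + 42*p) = -p^6 - 8*p^5 + 50*p^3 + 2*p^2 - 43*p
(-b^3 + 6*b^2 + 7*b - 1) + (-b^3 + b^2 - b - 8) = -2*b^3 + 7*b^2 + 6*b - 9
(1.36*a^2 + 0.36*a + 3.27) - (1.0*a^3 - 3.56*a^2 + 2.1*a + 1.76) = -1.0*a^3 + 4.92*a^2 - 1.74*a + 1.51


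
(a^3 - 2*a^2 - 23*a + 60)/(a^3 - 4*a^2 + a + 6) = (a^2 + a - 20)/(a^2 - a - 2)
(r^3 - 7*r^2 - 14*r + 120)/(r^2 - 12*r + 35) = (r^2 - 2*r - 24)/(r - 7)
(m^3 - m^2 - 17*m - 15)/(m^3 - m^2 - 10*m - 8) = (m^2 - 2*m - 15)/(m^2 - 2*m - 8)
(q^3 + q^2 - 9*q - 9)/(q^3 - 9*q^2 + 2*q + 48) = (q^2 + 4*q + 3)/(q^2 - 6*q - 16)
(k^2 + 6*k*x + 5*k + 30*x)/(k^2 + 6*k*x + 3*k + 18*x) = (k + 5)/(k + 3)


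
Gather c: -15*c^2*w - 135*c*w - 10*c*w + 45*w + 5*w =-15*c^2*w - 145*c*w + 50*w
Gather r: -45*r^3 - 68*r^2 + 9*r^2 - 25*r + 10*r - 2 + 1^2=-45*r^3 - 59*r^2 - 15*r - 1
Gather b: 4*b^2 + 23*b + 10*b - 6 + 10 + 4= 4*b^2 + 33*b + 8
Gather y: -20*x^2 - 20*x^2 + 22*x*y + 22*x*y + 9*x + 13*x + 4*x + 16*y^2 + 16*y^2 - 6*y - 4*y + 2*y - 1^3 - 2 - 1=-40*x^2 + 26*x + 32*y^2 + y*(44*x - 8) - 4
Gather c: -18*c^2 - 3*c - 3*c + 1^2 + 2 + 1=-18*c^2 - 6*c + 4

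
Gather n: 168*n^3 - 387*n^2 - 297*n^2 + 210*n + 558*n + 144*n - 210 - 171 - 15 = 168*n^3 - 684*n^2 + 912*n - 396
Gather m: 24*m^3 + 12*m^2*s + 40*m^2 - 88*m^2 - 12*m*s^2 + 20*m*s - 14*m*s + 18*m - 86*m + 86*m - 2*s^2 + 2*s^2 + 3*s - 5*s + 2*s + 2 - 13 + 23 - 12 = 24*m^3 + m^2*(12*s - 48) + m*(-12*s^2 + 6*s + 18)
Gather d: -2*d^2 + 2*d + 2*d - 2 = -2*d^2 + 4*d - 2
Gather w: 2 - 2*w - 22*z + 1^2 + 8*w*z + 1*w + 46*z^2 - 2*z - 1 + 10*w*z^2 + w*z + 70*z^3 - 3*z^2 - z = w*(10*z^2 + 9*z - 1) + 70*z^3 + 43*z^2 - 25*z + 2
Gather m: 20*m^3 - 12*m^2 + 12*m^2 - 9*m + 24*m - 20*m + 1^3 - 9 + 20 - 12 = 20*m^3 - 5*m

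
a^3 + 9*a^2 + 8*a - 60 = (a - 2)*(a + 5)*(a + 6)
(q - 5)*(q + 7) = q^2 + 2*q - 35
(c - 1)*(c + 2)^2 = c^3 + 3*c^2 - 4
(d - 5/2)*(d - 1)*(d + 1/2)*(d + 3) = d^4 - 33*d^2/4 + 7*d/2 + 15/4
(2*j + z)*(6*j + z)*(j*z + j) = 12*j^3*z + 12*j^3 + 8*j^2*z^2 + 8*j^2*z + j*z^3 + j*z^2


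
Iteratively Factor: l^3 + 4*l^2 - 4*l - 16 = (l + 4)*(l^2 - 4) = (l - 2)*(l + 4)*(l + 2)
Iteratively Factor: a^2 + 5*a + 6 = (a + 3)*(a + 2)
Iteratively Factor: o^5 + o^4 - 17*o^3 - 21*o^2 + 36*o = (o - 4)*(o^4 + 5*o^3 + 3*o^2 - 9*o) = (o - 4)*(o + 3)*(o^3 + 2*o^2 - 3*o) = (o - 4)*(o + 3)^2*(o^2 - o) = o*(o - 4)*(o + 3)^2*(o - 1)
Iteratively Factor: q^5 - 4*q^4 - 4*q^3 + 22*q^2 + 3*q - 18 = (q + 2)*(q^4 - 6*q^3 + 8*q^2 + 6*q - 9) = (q - 1)*(q + 2)*(q^3 - 5*q^2 + 3*q + 9) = (q - 1)*(q + 1)*(q + 2)*(q^2 - 6*q + 9) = (q - 3)*(q - 1)*(q + 1)*(q + 2)*(q - 3)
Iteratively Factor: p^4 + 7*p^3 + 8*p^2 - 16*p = (p - 1)*(p^3 + 8*p^2 + 16*p) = (p - 1)*(p + 4)*(p^2 + 4*p) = p*(p - 1)*(p + 4)*(p + 4)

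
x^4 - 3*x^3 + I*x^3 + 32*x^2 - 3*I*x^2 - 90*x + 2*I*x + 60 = (x - 2)*(x - 1)*(x - 5*I)*(x + 6*I)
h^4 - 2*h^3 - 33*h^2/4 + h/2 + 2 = (h - 4)*(h - 1/2)*(h + 1/2)*(h + 2)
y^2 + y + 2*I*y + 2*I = (y + 1)*(y + 2*I)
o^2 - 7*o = o*(o - 7)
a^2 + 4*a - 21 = (a - 3)*(a + 7)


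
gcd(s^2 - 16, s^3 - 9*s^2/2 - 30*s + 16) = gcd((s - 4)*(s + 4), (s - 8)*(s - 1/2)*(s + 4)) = s + 4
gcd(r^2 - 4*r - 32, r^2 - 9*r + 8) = r - 8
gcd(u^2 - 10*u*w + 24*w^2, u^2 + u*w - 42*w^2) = u - 6*w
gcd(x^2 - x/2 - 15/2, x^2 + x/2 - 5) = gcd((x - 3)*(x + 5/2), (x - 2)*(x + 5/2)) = x + 5/2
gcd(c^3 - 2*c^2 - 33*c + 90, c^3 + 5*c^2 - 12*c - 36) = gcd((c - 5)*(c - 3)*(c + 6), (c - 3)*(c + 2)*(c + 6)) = c^2 + 3*c - 18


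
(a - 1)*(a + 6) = a^2 + 5*a - 6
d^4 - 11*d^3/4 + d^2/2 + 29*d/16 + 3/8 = (d - 2)*(d - 3/2)*(d + 1/4)*(d + 1/2)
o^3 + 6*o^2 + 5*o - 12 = (o - 1)*(o + 3)*(o + 4)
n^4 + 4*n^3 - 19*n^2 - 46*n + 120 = (n - 3)*(n - 2)*(n + 4)*(n + 5)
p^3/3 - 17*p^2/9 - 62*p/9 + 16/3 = (p/3 + 1)*(p - 8)*(p - 2/3)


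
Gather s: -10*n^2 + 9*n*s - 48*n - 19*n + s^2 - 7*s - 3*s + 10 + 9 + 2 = -10*n^2 - 67*n + s^2 + s*(9*n - 10) + 21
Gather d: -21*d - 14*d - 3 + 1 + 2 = -35*d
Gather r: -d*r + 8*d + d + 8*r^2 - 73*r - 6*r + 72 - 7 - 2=9*d + 8*r^2 + r*(-d - 79) + 63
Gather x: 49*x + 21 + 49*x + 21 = 98*x + 42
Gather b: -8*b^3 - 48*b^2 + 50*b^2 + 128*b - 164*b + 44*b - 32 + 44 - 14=-8*b^3 + 2*b^2 + 8*b - 2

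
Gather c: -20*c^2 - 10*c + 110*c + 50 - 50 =-20*c^2 + 100*c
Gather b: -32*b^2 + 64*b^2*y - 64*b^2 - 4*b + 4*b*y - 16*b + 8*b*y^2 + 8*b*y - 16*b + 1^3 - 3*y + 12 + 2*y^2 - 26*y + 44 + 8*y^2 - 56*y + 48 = b^2*(64*y - 96) + b*(8*y^2 + 12*y - 36) + 10*y^2 - 85*y + 105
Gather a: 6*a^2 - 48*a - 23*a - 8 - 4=6*a^2 - 71*a - 12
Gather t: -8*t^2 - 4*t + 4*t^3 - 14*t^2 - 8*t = 4*t^3 - 22*t^2 - 12*t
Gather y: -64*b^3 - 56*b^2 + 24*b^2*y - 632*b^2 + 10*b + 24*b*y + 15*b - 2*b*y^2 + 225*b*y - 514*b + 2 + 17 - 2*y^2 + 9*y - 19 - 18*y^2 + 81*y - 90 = -64*b^3 - 688*b^2 - 489*b + y^2*(-2*b - 20) + y*(24*b^2 + 249*b + 90) - 90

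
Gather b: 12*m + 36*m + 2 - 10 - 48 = 48*m - 56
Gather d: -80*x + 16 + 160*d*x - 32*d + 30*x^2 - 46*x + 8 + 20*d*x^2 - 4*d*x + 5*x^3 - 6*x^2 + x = d*(20*x^2 + 156*x - 32) + 5*x^3 + 24*x^2 - 125*x + 24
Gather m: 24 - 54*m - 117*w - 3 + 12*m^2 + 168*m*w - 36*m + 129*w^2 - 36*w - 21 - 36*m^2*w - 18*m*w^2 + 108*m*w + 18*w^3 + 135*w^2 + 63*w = m^2*(12 - 36*w) + m*(-18*w^2 + 276*w - 90) + 18*w^3 + 264*w^2 - 90*w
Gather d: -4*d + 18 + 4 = 22 - 4*d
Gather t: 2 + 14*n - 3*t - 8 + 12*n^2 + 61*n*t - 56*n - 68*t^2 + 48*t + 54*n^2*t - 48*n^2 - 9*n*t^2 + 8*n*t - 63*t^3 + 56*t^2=-36*n^2 - 42*n - 63*t^3 + t^2*(-9*n - 12) + t*(54*n^2 + 69*n + 45) - 6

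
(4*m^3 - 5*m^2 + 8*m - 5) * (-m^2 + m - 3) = -4*m^5 + 9*m^4 - 25*m^3 + 28*m^2 - 29*m + 15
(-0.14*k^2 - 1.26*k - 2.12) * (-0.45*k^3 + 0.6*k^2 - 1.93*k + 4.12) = 0.063*k^5 + 0.483*k^4 + 0.4682*k^3 + 0.583*k^2 - 1.0996*k - 8.7344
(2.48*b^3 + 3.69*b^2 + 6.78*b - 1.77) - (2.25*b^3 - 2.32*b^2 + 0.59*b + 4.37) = 0.23*b^3 + 6.01*b^2 + 6.19*b - 6.14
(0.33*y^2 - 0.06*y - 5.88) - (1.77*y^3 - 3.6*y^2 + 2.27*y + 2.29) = -1.77*y^3 + 3.93*y^2 - 2.33*y - 8.17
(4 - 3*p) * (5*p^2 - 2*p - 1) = -15*p^3 + 26*p^2 - 5*p - 4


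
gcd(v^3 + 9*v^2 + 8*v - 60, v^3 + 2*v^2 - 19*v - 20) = v + 5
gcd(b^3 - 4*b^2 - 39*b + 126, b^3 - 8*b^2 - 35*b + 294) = b^2 - b - 42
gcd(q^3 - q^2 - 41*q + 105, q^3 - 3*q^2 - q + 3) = q - 3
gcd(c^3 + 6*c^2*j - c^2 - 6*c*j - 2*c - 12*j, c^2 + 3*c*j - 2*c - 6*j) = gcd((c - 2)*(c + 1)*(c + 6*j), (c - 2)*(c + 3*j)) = c - 2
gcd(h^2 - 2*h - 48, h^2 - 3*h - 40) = h - 8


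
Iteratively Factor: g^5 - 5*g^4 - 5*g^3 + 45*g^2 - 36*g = (g - 3)*(g^4 - 2*g^3 - 11*g^2 + 12*g) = (g - 4)*(g - 3)*(g^3 + 2*g^2 - 3*g) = g*(g - 4)*(g - 3)*(g^2 + 2*g - 3) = g*(g - 4)*(g - 3)*(g + 3)*(g - 1)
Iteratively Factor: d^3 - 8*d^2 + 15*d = (d - 5)*(d^2 - 3*d) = d*(d - 5)*(d - 3)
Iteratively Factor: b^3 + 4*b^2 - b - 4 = (b - 1)*(b^2 + 5*b + 4) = (b - 1)*(b + 1)*(b + 4)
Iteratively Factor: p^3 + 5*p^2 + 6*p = (p)*(p^2 + 5*p + 6) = p*(p + 3)*(p + 2)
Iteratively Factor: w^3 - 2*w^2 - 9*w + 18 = (w - 3)*(w^2 + w - 6) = (w - 3)*(w - 2)*(w + 3)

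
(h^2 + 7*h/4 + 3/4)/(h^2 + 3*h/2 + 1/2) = (4*h + 3)/(2*(2*h + 1))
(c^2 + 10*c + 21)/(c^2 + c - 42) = (c + 3)/(c - 6)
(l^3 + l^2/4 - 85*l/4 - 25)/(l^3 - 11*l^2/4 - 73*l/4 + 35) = (4*l + 5)/(4*l - 7)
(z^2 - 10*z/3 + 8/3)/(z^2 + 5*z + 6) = (3*z^2 - 10*z + 8)/(3*(z^2 + 5*z + 6))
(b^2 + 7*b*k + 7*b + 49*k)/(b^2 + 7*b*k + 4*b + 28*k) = (b + 7)/(b + 4)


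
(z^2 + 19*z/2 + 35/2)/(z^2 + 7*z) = (z + 5/2)/z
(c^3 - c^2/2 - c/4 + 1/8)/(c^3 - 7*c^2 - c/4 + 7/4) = (c - 1/2)/(c - 7)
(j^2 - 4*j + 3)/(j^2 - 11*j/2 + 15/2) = 2*(j - 1)/(2*j - 5)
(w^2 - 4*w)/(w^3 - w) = (w - 4)/(w^2 - 1)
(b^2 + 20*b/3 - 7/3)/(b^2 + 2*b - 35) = (b - 1/3)/(b - 5)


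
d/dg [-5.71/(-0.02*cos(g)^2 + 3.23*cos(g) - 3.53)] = (0.2284*cos(g) - 18.4433)*sin(g)/(0.02*cos(g)^2 - 3.23*cos(g) + 3.53)^2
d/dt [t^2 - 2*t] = 2*t - 2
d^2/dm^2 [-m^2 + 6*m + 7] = -2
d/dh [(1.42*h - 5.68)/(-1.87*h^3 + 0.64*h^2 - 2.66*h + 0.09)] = (5.3108*h^3 - 32.7736*h^2 + 7.2704*h - 14.981)/(3.4969*h^6 - 2.3936*h^5 + 10.358*h^4 - 3.7414*h^3 + 7.1908*h^2 - 0.4788*h + 0.0081)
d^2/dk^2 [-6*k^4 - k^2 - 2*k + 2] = -72*k^2 - 2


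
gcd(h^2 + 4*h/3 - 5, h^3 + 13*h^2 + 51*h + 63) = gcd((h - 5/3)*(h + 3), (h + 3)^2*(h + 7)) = h + 3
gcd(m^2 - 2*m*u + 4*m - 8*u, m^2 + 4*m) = m + 4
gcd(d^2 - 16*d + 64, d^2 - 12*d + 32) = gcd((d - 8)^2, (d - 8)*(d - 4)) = d - 8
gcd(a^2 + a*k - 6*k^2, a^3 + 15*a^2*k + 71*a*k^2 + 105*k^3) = a + 3*k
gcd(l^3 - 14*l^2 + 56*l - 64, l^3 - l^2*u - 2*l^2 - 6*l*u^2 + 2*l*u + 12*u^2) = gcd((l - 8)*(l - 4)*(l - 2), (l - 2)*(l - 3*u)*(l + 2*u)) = l - 2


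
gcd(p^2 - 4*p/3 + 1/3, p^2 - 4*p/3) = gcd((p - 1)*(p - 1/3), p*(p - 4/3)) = 1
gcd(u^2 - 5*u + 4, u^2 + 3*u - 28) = u - 4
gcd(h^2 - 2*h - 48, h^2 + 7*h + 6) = h + 6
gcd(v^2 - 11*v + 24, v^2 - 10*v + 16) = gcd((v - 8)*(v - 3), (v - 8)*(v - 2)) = v - 8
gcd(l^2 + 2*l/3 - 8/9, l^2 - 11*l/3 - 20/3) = l + 4/3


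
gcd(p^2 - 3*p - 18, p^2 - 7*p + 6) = p - 6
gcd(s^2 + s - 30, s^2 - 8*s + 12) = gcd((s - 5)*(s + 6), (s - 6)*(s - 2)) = 1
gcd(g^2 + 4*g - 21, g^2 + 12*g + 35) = g + 7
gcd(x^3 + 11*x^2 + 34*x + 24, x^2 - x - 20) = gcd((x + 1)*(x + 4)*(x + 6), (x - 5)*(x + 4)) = x + 4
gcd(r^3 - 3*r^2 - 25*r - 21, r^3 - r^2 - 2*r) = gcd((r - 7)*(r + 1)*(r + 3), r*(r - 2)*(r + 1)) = r + 1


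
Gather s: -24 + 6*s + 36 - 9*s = 12 - 3*s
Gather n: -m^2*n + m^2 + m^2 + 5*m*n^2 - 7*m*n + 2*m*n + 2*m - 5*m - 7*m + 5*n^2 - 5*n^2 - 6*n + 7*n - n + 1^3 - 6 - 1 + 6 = 2*m^2 + 5*m*n^2 - 10*m + n*(-m^2 - 5*m)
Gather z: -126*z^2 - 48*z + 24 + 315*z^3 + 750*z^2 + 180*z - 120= 315*z^3 + 624*z^2 + 132*z - 96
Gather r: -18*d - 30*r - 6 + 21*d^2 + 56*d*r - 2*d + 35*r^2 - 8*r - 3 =21*d^2 - 20*d + 35*r^2 + r*(56*d - 38) - 9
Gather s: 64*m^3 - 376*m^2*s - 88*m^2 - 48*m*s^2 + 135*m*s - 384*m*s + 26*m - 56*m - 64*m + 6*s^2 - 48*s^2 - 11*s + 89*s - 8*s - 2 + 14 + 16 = 64*m^3 - 88*m^2 - 94*m + s^2*(-48*m - 42) + s*(-376*m^2 - 249*m + 70) + 28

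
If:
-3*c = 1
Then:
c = -1/3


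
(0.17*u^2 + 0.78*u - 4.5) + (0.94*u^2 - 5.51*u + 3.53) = 1.11*u^2 - 4.73*u - 0.97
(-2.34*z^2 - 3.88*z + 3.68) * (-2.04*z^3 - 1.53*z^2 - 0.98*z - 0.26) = 4.7736*z^5 + 11.4954*z^4 + 0.722399999999999*z^3 - 1.2196*z^2 - 2.5976*z - 0.9568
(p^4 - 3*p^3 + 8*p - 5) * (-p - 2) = -p^5 + p^4 + 6*p^3 - 8*p^2 - 11*p + 10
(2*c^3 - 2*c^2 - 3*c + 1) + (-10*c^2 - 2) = 2*c^3 - 12*c^2 - 3*c - 1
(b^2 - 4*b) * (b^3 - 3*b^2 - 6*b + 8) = b^5 - 7*b^4 + 6*b^3 + 32*b^2 - 32*b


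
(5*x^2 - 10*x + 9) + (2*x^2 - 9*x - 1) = 7*x^2 - 19*x + 8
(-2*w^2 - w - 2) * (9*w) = -18*w^3 - 9*w^2 - 18*w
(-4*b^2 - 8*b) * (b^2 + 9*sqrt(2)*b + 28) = -4*b^4 - 36*sqrt(2)*b^3 - 8*b^3 - 112*b^2 - 72*sqrt(2)*b^2 - 224*b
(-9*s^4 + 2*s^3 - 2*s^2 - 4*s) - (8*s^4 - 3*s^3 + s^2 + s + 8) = -17*s^4 + 5*s^3 - 3*s^2 - 5*s - 8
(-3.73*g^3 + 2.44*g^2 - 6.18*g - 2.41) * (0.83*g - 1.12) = -3.0959*g^4 + 6.2028*g^3 - 7.8622*g^2 + 4.9213*g + 2.6992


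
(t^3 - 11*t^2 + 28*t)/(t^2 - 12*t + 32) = t*(t - 7)/(t - 8)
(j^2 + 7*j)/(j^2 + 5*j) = (j + 7)/(j + 5)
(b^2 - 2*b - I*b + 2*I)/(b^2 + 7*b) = (b^2 - 2*b - I*b + 2*I)/(b*(b + 7))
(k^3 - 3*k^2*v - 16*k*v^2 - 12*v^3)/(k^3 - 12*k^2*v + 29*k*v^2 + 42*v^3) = (-k - 2*v)/(-k + 7*v)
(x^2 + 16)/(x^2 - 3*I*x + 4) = (x + 4*I)/(x + I)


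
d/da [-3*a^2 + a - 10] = 1 - 6*a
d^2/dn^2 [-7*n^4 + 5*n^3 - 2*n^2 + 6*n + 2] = -84*n^2 + 30*n - 4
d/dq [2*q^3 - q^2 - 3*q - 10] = 6*q^2 - 2*q - 3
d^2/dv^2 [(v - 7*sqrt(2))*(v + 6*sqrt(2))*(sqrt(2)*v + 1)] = 6*sqrt(2)*v - 2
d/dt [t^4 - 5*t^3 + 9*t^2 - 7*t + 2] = 4*t^3 - 15*t^2 + 18*t - 7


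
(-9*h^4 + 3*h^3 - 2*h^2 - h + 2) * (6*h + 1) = -54*h^5 + 9*h^4 - 9*h^3 - 8*h^2 + 11*h + 2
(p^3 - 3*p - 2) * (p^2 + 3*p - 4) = p^5 + 3*p^4 - 7*p^3 - 11*p^2 + 6*p + 8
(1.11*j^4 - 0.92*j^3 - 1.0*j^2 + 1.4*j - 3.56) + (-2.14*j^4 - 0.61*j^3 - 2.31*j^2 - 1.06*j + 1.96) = -1.03*j^4 - 1.53*j^3 - 3.31*j^2 + 0.34*j - 1.6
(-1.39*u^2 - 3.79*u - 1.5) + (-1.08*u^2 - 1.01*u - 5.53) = -2.47*u^2 - 4.8*u - 7.03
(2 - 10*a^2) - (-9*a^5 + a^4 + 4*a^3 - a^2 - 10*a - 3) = 9*a^5 - a^4 - 4*a^3 - 9*a^2 + 10*a + 5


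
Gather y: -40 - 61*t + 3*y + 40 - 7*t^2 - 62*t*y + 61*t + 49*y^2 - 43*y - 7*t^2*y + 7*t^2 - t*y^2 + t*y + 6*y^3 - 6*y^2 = 6*y^3 + y^2*(43 - t) + y*(-7*t^2 - 61*t - 40)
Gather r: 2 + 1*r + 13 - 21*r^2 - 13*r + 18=-21*r^2 - 12*r + 33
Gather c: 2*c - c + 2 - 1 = c + 1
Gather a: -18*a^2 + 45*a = -18*a^2 + 45*a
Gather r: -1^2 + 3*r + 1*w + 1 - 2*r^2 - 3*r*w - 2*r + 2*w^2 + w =-2*r^2 + r*(1 - 3*w) + 2*w^2 + 2*w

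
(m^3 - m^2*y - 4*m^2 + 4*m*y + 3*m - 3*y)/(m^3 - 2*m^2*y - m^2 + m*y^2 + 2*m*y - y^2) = (3 - m)/(-m + y)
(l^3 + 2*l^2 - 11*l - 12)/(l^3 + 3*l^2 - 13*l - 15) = (l + 4)/(l + 5)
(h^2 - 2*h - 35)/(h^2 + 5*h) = (h - 7)/h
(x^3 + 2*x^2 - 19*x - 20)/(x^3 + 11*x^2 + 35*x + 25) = (x - 4)/(x + 5)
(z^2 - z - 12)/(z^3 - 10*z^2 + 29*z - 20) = (z + 3)/(z^2 - 6*z + 5)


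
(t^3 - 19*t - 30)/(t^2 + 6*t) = (t^3 - 19*t - 30)/(t*(t + 6))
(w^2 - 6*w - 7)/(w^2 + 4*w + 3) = (w - 7)/(w + 3)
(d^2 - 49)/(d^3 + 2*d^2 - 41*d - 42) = (d - 7)/(d^2 - 5*d - 6)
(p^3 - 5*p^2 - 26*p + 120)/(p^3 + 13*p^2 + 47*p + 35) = (p^2 - 10*p + 24)/(p^2 + 8*p + 7)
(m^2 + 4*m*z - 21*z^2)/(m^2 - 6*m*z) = (m^2 + 4*m*z - 21*z^2)/(m*(m - 6*z))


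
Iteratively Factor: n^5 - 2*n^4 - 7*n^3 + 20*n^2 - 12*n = (n - 2)*(n^4 - 7*n^2 + 6*n) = (n - 2)*(n + 3)*(n^3 - 3*n^2 + 2*n) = (n - 2)*(n - 1)*(n + 3)*(n^2 - 2*n) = (n - 2)^2*(n - 1)*(n + 3)*(n)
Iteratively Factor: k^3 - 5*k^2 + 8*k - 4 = (k - 1)*(k^2 - 4*k + 4) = (k - 2)*(k - 1)*(k - 2)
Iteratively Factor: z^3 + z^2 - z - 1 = (z + 1)*(z^2 - 1) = (z + 1)^2*(z - 1)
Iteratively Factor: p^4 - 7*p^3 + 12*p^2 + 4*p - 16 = (p - 4)*(p^3 - 3*p^2 + 4) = (p - 4)*(p - 2)*(p^2 - p - 2) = (p - 4)*(p - 2)^2*(p + 1)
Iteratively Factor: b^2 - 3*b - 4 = (b - 4)*(b + 1)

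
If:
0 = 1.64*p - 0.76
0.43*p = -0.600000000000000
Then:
No Solution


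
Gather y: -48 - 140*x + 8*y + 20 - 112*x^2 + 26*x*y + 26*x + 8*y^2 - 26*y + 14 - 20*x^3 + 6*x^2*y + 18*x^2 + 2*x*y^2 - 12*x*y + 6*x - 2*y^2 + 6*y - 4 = -20*x^3 - 94*x^2 - 108*x + y^2*(2*x + 6) + y*(6*x^2 + 14*x - 12) - 18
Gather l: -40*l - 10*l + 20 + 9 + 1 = 30 - 50*l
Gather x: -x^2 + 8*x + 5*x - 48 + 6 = -x^2 + 13*x - 42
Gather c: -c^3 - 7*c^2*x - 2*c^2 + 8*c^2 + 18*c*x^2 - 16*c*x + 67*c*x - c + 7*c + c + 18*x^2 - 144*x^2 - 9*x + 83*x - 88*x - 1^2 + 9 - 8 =-c^3 + c^2*(6 - 7*x) + c*(18*x^2 + 51*x + 7) - 126*x^2 - 14*x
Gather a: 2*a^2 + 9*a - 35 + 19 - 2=2*a^2 + 9*a - 18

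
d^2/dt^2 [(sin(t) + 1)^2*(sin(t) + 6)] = -9*sin(t)^3 - 32*sin(t)^2 - 7*sin(t) + 16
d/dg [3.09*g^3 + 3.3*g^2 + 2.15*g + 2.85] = 9.27*g^2 + 6.6*g + 2.15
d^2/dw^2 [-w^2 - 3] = -2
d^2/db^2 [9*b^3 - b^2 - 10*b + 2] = 54*b - 2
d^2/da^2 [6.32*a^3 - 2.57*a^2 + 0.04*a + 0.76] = 37.92*a - 5.14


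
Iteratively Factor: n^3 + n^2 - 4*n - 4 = (n - 2)*(n^2 + 3*n + 2) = (n - 2)*(n + 1)*(n + 2)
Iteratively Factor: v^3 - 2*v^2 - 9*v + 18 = (v + 3)*(v^2 - 5*v + 6) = (v - 2)*(v + 3)*(v - 3)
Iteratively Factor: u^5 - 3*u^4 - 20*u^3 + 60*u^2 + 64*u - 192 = (u - 3)*(u^4 - 20*u^2 + 64) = (u - 4)*(u - 3)*(u^3 + 4*u^2 - 4*u - 16) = (u - 4)*(u - 3)*(u + 4)*(u^2 - 4) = (u - 4)*(u - 3)*(u + 2)*(u + 4)*(u - 2)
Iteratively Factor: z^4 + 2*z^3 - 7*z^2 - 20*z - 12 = (z + 2)*(z^3 - 7*z - 6) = (z - 3)*(z + 2)*(z^2 + 3*z + 2) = (z - 3)*(z + 2)^2*(z + 1)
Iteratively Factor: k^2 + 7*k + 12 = (k + 3)*(k + 4)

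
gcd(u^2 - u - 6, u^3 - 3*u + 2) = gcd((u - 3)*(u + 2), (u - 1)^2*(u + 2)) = u + 2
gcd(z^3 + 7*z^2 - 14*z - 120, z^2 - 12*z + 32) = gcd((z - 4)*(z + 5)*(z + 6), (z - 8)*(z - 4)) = z - 4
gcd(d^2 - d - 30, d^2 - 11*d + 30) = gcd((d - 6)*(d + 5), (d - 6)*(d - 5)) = d - 6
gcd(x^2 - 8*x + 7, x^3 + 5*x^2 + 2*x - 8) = x - 1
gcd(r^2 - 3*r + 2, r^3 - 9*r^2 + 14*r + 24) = 1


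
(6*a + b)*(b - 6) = 6*a*b - 36*a + b^2 - 6*b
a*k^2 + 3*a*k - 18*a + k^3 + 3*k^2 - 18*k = (a + k)*(k - 3)*(k + 6)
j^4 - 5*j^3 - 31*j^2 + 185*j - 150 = (j - 5)^2*(j - 1)*(j + 6)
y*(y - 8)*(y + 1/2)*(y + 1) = y^4 - 13*y^3/2 - 23*y^2/2 - 4*y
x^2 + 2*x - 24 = (x - 4)*(x + 6)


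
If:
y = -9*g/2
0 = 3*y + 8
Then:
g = 16/27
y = -8/3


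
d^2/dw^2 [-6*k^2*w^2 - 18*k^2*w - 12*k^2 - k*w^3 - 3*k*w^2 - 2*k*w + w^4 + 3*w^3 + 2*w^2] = -12*k^2 - 6*k*w - 6*k + 12*w^2 + 18*w + 4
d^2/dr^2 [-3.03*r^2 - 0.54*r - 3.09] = -6.06000000000000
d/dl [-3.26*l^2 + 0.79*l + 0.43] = 0.79 - 6.52*l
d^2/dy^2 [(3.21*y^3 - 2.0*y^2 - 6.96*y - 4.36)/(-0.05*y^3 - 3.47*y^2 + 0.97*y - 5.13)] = (1.12387*y^6 - 0.829710000000034*y^5 + 17.83854*y^4 + 294.911892*y^3 + 174.52479*y^2 - 1344.999414*y + 27.513968)/(0.000125*y^9 + 0.026025*y^8 + 1.79886*y^7 + 40.810628*y^6 - 29.557554*y^5 + 193.61139*y^4 - 100.56754*y^3 + 288.43938*y^2 - 76.582179*y + 135.005697)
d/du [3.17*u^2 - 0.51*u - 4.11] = 6.34*u - 0.51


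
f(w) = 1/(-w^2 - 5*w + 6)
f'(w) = (2*w + 5)/(-w^2 - 5*w + 6)^2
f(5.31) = -0.02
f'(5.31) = 0.01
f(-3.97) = 0.10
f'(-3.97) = -0.03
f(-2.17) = 0.08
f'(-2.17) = 0.00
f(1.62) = -0.21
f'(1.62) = 0.37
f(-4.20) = 0.11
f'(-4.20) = -0.04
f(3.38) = -0.04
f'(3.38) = 0.02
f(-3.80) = 0.09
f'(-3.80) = -0.02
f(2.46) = -0.08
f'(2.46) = 0.07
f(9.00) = -0.00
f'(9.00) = 0.00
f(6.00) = -0.02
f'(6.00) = 0.00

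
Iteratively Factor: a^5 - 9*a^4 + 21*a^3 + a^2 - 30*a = (a - 3)*(a^4 - 6*a^3 + 3*a^2 + 10*a) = a*(a - 3)*(a^3 - 6*a^2 + 3*a + 10) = a*(a - 3)*(a + 1)*(a^2 - 7*a + 10) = a*(a - 3)*(a - 2)*(a + 1)*(a - 5)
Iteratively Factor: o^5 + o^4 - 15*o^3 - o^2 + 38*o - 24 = (o - 3)*(o^4 + 4*o^3 - 3*o^2 - 10*o + 8) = (o - 3)*(o + 2)*(o^3 + 2*o^2 - 7*o + 4) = (o - 3)*(o + 2)*(o + 4)*(o^2 - 2*o + 1) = (o - 3)*(o - 1)*(o + 2)*(o + 4)*(o - 1)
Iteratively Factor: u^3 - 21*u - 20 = (u - 5)*(u^2 + 5*u + 4) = (u - 5)*(u + 4)*(u + 1)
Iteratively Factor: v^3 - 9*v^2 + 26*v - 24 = (v - 2)*(v^2 - 7*v + 12) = (v - 3)*(v - 2)*(v - 4)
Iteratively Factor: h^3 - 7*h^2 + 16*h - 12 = (h - 2)*(h^2 - 5*h + 6) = (h - 2)^2*(h - 3)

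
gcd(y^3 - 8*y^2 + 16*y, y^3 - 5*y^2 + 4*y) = y^2 - 4*y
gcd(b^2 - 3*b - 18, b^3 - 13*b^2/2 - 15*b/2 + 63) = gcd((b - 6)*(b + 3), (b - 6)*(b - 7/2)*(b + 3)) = b^2 - 3*b - 18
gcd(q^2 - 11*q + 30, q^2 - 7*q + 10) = q - 5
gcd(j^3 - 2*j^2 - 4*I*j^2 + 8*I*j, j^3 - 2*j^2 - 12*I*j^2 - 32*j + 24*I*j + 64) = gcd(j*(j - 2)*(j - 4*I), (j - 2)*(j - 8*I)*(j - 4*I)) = j^2 + j*(-2 - 4*I) + 8*I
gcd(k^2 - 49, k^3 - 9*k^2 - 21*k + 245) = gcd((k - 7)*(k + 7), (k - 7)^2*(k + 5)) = k - 7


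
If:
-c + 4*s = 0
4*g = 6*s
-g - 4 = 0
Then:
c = -32/3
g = -4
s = -8/3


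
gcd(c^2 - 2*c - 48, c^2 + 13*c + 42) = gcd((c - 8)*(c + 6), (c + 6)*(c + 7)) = c + 6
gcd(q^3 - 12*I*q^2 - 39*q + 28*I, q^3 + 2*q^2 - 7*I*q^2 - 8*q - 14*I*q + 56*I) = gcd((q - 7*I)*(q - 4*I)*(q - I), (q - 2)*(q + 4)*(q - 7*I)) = q - 7*I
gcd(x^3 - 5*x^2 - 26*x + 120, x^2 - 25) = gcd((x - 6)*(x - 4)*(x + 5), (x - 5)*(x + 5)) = x + 5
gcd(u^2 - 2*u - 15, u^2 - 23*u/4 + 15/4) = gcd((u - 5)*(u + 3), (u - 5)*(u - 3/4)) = u - 5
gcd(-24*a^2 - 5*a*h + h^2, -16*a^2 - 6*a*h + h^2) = 8*a - h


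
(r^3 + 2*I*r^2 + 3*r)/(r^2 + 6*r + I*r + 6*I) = r*(r^2 + 2*I*r + 3)/(r^2 + r*(6 + I) + 6*I)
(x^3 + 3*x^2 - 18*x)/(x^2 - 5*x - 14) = x*(-x^2 - 3*x + 18)/(-x^2 + 5*x + 14)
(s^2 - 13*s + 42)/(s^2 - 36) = (s - 7)/(s + 6)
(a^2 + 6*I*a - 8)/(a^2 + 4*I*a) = (a + 2*I)/a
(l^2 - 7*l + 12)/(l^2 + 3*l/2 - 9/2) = 2*(l^2 - 7*l + 12)/(2*l^2 + 3*l - 9)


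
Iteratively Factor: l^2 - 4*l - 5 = (l - 5)*(l + 1)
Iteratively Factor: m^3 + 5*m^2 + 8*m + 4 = (m + 1)*(m^2 + 4*m + 4) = (m + 1)*(m + 2)*(m + 2)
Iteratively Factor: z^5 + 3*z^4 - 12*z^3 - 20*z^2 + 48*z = (z - 2)*(z^4 + 5*z^3 - 2*z^2 - 24*z) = (z - 2)^2*(z^3 + 7*z^2 + 12*z) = (z - 2)^2*(z + 4)*(z^2 + 3*z) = z*(z - 2)^2*(z + 4)*(z + 3)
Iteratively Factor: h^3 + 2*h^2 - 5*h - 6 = (h - 2)*(h^2 + 4*h + 3) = (h - 2)*(h + 3)*(h + 1)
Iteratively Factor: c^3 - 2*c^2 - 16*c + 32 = (c - 2)*(c^2 - 16) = (c - 2)*(c + 4)*(c - 4)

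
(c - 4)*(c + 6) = c^2 + 2*c - 24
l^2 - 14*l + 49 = (l - 7)^2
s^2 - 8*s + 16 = (s - 4)^2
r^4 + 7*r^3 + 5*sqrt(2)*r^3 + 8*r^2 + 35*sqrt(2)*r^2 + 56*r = r*(r + 7)*(r + sqrt(2))*(r + 4*sqrt(2))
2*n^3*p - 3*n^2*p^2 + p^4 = p*(-n + p)^2*(2*n + p)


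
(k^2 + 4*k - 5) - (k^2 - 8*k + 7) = 12*k - 12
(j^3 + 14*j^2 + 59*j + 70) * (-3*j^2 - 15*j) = -3*j^5 - 57*j^4 - 387*j^3 - 1095*j^2 - 1050*j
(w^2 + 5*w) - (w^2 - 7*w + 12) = 12*w - 12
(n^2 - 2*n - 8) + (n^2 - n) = 2*n^2 - 3*n - 8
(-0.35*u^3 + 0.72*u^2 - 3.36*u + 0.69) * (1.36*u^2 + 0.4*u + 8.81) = -0.476*u^5 + 0.8392*u^4 - 7.3651*u^3 + 5.9376*u^2 - 29.3256*u + 6.0789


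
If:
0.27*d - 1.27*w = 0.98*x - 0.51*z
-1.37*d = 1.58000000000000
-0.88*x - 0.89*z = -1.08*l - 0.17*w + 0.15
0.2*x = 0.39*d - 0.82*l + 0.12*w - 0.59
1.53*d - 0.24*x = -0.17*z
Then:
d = -1.15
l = 0.36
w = 4.71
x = -3.84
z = 4.96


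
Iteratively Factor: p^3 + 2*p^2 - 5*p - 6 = (p - 2)*(p^2 + 4*p + 3) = (p - 2)*(p + 1)*(p + 3)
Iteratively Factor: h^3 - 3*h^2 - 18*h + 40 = (h - 5)*(h^2 + 2*h - 8) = (h - 5)*(h + 4)*(h - 2)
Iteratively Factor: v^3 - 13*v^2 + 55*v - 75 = (v - 5)*(v^2 - 8*v + 15) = (v - 5)*(v - 3)*(v - 5)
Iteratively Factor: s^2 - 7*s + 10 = (s - 2)*(s - 5)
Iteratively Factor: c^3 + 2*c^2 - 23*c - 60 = (c - 5)*(c^2 + 7*c + 12) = (c - 5)*(c + 3)*(c + 4)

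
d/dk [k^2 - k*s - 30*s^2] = 2*k - s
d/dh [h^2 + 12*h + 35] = 2*h + 12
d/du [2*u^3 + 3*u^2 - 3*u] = 6*u^2 + 6*u - 3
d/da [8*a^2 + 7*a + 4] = 16*a + 7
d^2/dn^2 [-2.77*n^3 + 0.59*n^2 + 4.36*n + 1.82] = 1.18 - 16.62*n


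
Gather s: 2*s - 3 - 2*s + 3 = 0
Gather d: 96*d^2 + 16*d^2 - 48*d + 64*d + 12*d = 112*d^2 + 28*d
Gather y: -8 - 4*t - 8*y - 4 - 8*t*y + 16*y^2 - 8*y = -4*t + 16*y^2 + y*(-8*t - 16) - 12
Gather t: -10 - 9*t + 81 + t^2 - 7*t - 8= t^2 - 16*t + 63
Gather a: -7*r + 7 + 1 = 8 - 7*r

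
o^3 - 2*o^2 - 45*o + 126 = (o - 6)*(o - 3)*(o + 7)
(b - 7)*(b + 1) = b^2 - 6*b - 7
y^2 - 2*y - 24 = (y - 6)*(y + 4)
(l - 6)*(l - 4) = l^2 - 10*l + 24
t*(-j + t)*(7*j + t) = -7*j^2*t + 6*j*t^2 + t^3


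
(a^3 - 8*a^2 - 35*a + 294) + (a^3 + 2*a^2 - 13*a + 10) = 2*a^3 - 6*a^2 - 48*a + 304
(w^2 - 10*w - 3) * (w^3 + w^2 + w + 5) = w^5 - 9*w^4 - 12*w^3 - 8*w^2 - 53*w - 15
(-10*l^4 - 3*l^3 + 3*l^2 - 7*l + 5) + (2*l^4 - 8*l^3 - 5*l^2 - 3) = -8*l^4 - 11*l^3 - 2*l^2 - 7*l + 2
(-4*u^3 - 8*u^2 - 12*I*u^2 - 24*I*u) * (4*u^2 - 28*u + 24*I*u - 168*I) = -16*u^5 + 80*u^4 - 144*I*u^4 + 512*u^3 + 720*I*u^3 - 1440*u^2 + 2016*I*u^2 - 4032*u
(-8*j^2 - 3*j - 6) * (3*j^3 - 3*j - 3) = -24*j^5 - 9*j^4 + 6*j^3 + 33*j^2 + 27*j + 18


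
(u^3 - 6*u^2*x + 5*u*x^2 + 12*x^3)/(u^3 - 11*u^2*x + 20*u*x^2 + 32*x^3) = (-u + 3*x)/(-u + 8*x)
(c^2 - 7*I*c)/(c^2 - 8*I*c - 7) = c/(c - I)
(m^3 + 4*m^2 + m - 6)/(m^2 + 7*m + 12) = (m^2 + m - 2)/(m + 4)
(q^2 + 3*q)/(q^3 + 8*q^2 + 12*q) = (q + 3)/(q^2 + 8*q + 12)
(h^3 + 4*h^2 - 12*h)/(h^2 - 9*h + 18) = h*(h^2 + 4*h - 12)/(h^2 - 9*h + 18)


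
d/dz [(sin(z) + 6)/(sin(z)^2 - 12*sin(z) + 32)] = (-12*sin(z) + cos(z)^2 + 103)*cos(z)/(sin(z)^2 - 12*sin(z) + 32)^2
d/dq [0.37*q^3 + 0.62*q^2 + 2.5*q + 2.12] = 1.11*q^2 + 1.24*q + 2.5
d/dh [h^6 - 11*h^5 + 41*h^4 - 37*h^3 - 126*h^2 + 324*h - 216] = 6*h^5 - 55*h^4 + 164*h^3 - 111*h^2 - 252*h + 324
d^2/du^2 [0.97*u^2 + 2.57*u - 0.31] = 1.94000000000000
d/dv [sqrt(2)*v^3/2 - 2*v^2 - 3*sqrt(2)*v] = 3*sqrt(2)*v^2/2 - 4*v - 3*sqrt(2)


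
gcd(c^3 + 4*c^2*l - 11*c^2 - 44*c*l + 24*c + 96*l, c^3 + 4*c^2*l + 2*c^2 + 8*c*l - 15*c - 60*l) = c^2 + 4*c*l - 3*c - 12*l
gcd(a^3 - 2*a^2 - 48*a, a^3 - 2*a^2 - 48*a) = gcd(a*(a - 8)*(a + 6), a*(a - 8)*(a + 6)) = a^3 - 2*a^2 - 48*a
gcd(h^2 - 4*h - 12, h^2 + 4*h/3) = 1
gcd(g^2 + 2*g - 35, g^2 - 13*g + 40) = g - 5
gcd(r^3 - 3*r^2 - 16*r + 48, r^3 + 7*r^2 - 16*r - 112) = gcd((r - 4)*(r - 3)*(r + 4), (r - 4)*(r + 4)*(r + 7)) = r^2 - 16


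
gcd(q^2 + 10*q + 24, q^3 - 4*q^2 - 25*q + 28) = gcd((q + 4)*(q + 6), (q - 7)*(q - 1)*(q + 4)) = q + 4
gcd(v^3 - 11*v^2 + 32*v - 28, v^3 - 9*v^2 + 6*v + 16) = v - 2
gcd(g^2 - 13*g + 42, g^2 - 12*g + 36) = g - 6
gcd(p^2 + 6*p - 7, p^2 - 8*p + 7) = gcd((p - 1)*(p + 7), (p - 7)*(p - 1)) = p - 1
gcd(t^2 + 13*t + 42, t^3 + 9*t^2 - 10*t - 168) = t^2 + 13*t + 42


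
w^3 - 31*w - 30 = (w - 6)*(w + 1)*(w + 5)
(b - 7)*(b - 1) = b^2 - 8*b + 7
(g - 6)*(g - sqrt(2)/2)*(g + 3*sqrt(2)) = g^3 - 6*g^2 + 5*sqrt(2)*g^2/2 - 15*sqrt(2)*g - 3*g + 18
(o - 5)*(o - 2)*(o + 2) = o^3 - 5*o^2 - 4*o + 20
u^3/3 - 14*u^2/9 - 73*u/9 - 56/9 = (u/3 + 1/3)*(u - 8)*(u + 7/3)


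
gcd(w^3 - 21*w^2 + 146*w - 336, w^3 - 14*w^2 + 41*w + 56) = w^2 - 15*w + 56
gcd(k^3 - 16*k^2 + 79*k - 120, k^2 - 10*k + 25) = k - 5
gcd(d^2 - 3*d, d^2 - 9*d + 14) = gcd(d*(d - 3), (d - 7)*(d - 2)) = 1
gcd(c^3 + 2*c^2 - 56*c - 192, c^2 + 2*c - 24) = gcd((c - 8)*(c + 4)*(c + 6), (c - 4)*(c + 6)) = c + 6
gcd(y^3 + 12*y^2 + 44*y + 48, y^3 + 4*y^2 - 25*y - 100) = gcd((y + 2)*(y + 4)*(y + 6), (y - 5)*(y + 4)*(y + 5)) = y + 4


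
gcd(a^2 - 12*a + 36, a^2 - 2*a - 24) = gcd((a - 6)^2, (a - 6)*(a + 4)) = a - 6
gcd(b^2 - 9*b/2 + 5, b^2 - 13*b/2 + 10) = b - 5/2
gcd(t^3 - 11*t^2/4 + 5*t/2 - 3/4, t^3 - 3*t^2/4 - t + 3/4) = t^2 - 7*t/4 + 3/4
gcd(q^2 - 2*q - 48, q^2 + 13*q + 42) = q + 6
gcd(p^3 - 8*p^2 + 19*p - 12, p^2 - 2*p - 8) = p - 4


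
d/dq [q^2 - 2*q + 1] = 2*q - 2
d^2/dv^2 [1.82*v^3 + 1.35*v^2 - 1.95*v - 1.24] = 10.92*v + 2.7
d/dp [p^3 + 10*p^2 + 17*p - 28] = 3*p^2 + 20*p + 17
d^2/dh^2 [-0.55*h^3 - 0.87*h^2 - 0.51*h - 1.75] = -3.3*h - 1.74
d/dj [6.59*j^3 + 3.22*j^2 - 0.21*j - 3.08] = 19.77*j^2 + 6.44*j - 0.21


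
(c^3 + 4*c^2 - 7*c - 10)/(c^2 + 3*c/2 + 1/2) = 2*(c^2 + 3*c - 10)/(2*c + 1)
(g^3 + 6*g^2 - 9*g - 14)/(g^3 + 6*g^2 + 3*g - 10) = (g^3 + 6*g^2 - 9*g - 14)/(g^3 + 6*g^2 + 3*g - 10)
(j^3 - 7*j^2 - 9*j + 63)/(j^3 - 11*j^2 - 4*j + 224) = (j^2 - 9)/(j^2 - 4*j - 32)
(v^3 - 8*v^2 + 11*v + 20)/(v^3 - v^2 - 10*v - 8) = (v - 5)/(v + 2)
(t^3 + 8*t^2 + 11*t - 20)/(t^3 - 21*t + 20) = (t + 4)/(t - 4)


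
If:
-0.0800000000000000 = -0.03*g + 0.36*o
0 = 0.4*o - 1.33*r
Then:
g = 39.9*r + 2.66666666666667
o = 3.325*r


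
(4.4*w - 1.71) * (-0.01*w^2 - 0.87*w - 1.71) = -0.044*w^3 - 3.8109*w^2 - 6.0363*w + 2.9241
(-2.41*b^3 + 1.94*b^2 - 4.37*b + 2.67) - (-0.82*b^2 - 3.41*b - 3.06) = -2.41*b^3 + 2.76*b^2 - 0.96*b + 5.73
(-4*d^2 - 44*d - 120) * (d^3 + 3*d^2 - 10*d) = -4*d^5 - 56*d^4 - 212*d^3 + 80*d^2 + 1200*d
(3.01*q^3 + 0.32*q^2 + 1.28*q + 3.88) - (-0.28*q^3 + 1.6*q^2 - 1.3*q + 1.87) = 3.29*q^3 - 1.28*q^2 + 2.58*q + 2.01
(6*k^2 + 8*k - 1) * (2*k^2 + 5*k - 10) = 12*k^4 + 46*k^3 - 22*k^2 - 85*k + 10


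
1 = 1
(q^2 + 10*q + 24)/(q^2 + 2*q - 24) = (q + 4)/(q - 4)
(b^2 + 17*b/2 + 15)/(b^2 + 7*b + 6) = (b + 5/2)/(b + 1)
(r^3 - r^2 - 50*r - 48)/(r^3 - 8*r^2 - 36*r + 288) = (r + 1)/(r - 6)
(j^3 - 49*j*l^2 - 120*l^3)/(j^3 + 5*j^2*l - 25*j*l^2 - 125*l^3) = (j^2 - 5*j*l - 24*l^2)/(j^2 - 25*l^2)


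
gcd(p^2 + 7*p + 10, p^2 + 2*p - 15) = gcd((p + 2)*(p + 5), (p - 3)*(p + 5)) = p + 5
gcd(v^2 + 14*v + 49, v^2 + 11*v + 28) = v + 7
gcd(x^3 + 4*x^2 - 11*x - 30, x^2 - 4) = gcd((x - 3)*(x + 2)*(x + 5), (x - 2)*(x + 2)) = x + 2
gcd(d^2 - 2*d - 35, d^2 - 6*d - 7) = d - 7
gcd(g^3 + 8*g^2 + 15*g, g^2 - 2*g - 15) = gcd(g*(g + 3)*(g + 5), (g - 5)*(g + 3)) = g + 3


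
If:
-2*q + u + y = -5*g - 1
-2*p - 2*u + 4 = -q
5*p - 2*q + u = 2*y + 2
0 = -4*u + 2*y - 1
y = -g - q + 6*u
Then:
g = 75/178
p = 234/89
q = 306/89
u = 97/89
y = 477/178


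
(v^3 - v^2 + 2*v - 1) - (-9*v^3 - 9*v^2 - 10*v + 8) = 10*v^3 + 8*v^2 + 12*v - 9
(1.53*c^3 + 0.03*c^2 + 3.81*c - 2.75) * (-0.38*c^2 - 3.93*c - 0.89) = -0.5814*c^5 - 6.0243*c^4 - 2.9274*c^3 - 13.955*c^2 + 7.4166*c + 2.4475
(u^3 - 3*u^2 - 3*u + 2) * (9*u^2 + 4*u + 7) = 9*u^5 - 23*u^4 - 32*u^3 - 15*u^2 - 13*u + 14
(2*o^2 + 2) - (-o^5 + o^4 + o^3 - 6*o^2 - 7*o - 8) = o^5 - o^4 - o^3 + 8*o^2 + 7*o + 10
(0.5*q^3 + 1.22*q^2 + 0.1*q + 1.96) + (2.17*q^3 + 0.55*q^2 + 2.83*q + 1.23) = 2.67*q^3 + 1.77*q^2 + 2.93*q + 3.19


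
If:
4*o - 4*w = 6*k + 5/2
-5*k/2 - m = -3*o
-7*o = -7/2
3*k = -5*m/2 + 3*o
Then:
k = 9/13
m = -3/13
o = 1/2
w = -121/104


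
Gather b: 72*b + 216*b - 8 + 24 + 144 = 288*b + 160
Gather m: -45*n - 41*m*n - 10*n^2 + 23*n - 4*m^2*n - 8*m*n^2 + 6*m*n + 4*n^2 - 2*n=-4*m^2*n + m*(-8*n^2 - 35*n) - 6*n^2 - 24*n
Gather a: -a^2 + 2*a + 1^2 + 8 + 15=-a^2 + 2*a + 24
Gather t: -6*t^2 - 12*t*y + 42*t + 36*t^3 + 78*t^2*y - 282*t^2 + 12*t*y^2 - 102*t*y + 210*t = 36*t^3 + t^2*(78*y - 288) + t*(12*y^2 - 114*y + 252)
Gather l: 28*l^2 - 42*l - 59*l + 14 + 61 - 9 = 28*l^2 - 101*l + 66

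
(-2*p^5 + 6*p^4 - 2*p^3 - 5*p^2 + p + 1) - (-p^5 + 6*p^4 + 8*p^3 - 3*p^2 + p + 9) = -p^5 - 10*p^3 - 2*p^2 - 8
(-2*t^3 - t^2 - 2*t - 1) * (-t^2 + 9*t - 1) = 2*t^5 - 17*t^4 - 5*t^3 - 16*t^2 - 7*t + 1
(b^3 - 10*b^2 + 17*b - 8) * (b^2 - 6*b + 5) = b^5 - 16*b^4 + 82*b^3 - 160*b^2 + 133*b - 40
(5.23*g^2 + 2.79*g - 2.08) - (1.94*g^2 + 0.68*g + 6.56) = 3.29*g^2 + 2.11*g - 8.64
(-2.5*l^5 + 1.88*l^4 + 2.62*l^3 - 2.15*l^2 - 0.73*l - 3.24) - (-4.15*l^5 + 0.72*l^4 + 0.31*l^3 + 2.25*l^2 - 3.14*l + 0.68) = 1.65*l^5 + 1.16*l^4 + 2.31*l^3 - 4.4*l^2 + 2.41*l - 3.92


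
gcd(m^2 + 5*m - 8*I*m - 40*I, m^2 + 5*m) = m + 5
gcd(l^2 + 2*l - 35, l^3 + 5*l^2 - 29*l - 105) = l^2 + 2*l - 35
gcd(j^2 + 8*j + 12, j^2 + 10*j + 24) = j + 6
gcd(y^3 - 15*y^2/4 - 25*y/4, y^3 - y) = y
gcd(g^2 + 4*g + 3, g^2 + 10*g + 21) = g + 3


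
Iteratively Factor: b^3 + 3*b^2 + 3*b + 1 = (b + 1)*(b^2 + 2*b + 1) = (b + 1)^2*(b + 1)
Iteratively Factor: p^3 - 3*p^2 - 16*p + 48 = (p - 4)*(p^2 + p - 12) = (p - 4)*(p + 4)*(p - 3)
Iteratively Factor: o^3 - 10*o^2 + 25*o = (o - 5)*(o^2 - 5*o) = (o - 5)^2*(o)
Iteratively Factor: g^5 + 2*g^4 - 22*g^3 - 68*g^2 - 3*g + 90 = (g - 1)*(g^4 + 3*g^3 - 19*g^2 - 87*g - 90) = (g - 5)*(g - 1)*(g^3 + 8*g^2 + 21*g + 18) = (g - 5)*(g - 1)*(g + 2)*(g^2 + 6*g + 9) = (g - 5)*(g - 1)*(g + 2)*(g + 3)*(g + 3)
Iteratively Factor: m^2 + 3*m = (m + 3)*(m)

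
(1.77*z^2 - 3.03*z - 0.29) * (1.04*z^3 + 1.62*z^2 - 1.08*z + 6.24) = 1.8408*z^5 - 0.283799999999999*z^4 - 7.1218*z^3 + 13.8474*z^2 - 18.594*z - 1.8096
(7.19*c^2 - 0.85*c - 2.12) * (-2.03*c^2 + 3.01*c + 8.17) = -14.5957*c^4 + 23.3674*c^3 + 60.4874*c^2 - 13.3257*c - 17.3204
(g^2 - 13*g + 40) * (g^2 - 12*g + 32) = g^4 - 25*g^3 + 228*g^2 - 896*g + 1280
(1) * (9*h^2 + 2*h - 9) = 9*h^2 + 2*h - 9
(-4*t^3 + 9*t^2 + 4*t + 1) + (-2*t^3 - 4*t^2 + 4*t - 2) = -6*t^3 + 5*t^2 + 8*t - 1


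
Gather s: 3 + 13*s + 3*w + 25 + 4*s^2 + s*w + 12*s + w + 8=4*s^2 + s*(w + 25) + 4*w + 36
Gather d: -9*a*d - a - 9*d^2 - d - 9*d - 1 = -a - 9*d^2 + d*(-9*a - 10) - 1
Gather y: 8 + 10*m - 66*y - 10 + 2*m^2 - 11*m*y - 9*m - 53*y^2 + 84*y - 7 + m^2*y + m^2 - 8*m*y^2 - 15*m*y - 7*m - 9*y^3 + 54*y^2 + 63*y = 3*m^2 - 6*m - 9*y^3 + y^2*(1 - 8*m) + y*(m^2 - 26*m + 81) - 9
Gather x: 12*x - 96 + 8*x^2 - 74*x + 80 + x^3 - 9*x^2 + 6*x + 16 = x^3 - x^2 - 56*x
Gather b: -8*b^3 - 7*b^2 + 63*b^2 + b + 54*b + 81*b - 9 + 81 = -8*b^3 + 56*b^2 + 136*b + 72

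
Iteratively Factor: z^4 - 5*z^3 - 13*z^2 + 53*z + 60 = (z - 5)*(z^3 - 13*z - 12) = (z - 5)*(z + 1)*(z^2 - z - 12) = (z - 5)*(z + 1)*(z + 3)*(z - 4)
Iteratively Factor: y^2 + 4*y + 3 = (y + 1)*(y + 3)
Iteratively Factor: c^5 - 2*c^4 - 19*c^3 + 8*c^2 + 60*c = (c)*(c^4 - 2*c^3 - 19*c^2 + 8*c + 60) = c*(c + 3)*(c^3 - 5*c^2 - 4*c + 20) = c*(c + 2)*(c + 3)*(c^2 - 7*c + 10) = c*(c - 5)*(c + 2)*(c + 3)*(c - 2)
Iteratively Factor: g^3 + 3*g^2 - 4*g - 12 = (g - 2)*(g^2 + 5*g + 6) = (g - 2)*(g + 2)*(g + 3)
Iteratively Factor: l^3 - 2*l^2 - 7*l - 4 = (l - 4)*(l^2 + 2*l + 1) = (l - 4)*(l + 1)*(l + 1)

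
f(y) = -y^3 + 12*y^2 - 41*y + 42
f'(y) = -3*y^2 + 24*y - 41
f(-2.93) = 290.30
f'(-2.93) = -137.07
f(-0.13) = 47.53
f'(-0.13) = -44.17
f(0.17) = 35.37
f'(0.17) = -37.01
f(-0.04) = 43.66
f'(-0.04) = -41.96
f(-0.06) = 44.50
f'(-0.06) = -42.45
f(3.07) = 0.29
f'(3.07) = 4.41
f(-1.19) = 109.47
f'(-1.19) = -73.81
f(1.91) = 0.50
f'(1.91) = -6.10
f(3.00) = 0.00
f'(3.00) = 4.00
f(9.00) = -84.00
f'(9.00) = -68.00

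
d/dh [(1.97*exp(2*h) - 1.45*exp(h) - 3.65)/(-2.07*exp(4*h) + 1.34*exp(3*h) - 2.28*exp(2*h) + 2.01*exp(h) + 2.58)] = (8.1558*exp(5*h) - 11.6443*exp(4*h) - 26.336*exp(3*h) + 15.3267*exp(2*h) - 6.4788*exp(h) + 3.5955)*exp(h)/(4.2849*exp(8*h) - 5.5476*exp(7*h) + 11.2348*exp(6*h) - 14.4318*exp(5*h) - 0.0959999999999992*exp(4*h) - 2.2512*exp(3*h) - 7.7247*exp(2*h) + 10.3716*exp(h) + 6.6564)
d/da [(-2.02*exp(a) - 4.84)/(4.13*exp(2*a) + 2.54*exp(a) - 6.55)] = (8.3426*exp(2*a) + 39.9784*exp(a) + 25.5246)*exp(a)/(17.0569*exp(4*a) + 20.9804*exp(3*a) - 47.6514*exp(2*a) - 33.274*exp(a) + 42.9025)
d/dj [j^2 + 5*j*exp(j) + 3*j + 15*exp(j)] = 5*j*exp(j) + 2*j + 20*exp(j) + 3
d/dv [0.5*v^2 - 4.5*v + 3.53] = 1.0*v - 4.5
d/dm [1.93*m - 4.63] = 1.93000000000000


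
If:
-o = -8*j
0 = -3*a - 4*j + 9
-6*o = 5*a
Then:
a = 108/31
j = -45/124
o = -90/31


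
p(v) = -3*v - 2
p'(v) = -3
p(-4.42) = 11.26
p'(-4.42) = -3.00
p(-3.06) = 7.18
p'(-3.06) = -3.00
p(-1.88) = 3.64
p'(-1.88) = -3.00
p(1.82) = -7.46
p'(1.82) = -3.00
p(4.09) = -14.27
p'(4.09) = -3.00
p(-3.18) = 7.54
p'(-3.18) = -3.00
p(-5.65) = 14.95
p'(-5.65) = -3.00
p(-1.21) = 1.63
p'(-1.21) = -3.00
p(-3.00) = 7.00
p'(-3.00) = -3.00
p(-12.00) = 34.00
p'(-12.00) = -3.00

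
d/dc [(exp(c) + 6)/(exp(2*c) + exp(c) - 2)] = (-(exp(c) + 6)*(2*exp(c) + 1) + exp(2*c) + exp(c) - 2)*exp(c)/(exp(2*c) + exp(c) - 2)^2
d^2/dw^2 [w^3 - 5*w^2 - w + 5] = 6*w - 10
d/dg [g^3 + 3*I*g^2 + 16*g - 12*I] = 3*g^2 + 6*I*g + 16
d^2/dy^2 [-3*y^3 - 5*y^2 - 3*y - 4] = -18*y - 10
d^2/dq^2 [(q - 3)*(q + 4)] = 2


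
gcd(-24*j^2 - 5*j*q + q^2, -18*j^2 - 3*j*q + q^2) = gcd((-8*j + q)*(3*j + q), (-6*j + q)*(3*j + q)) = 3*j + q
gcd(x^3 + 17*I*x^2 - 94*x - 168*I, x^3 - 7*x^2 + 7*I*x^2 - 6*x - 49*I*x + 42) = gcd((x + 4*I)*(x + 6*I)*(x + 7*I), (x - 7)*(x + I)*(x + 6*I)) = x + 6*I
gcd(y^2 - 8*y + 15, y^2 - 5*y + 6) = y - 3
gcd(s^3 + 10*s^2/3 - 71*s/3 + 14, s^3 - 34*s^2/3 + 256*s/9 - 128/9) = s - 2/3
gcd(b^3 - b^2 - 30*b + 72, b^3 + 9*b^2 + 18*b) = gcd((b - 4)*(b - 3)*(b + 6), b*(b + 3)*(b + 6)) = b + 6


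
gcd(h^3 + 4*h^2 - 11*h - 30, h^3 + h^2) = 1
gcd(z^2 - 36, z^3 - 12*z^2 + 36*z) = z - 6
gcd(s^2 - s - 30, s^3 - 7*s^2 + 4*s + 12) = s - 6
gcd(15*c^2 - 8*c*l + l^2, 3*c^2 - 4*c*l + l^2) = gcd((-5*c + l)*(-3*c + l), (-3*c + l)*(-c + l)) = 3*c - l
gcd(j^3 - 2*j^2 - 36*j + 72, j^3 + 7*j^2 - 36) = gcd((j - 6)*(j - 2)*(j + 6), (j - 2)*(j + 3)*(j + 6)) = j^2 + 4*j - 12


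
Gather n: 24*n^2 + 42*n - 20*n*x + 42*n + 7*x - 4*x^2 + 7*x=24*n^2 + n*(84 - 20*x) - 4*x^2 + 14*x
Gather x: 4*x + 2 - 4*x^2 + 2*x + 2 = -4*x^2 + 6*x + 4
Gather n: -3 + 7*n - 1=7*n - 4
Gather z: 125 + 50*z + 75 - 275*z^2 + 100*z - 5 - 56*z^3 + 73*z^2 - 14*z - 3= -56*z^3 - 202*z^2 + 136*z + 192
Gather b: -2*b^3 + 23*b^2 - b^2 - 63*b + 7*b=-2*b^3 + 22*b^2 - 56*b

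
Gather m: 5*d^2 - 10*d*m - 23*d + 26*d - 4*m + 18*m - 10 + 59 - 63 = 5*d^2 + 3*d + m*(14 - 10*d) - 14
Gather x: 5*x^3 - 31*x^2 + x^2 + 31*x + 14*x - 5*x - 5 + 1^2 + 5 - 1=5*x^3 - 30*x^2 + 40*x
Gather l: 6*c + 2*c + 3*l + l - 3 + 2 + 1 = 8*c + 4*l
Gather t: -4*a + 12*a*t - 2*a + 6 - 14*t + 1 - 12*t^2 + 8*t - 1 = -6*a - 12*t^2 + t*(12*a - 6) + 6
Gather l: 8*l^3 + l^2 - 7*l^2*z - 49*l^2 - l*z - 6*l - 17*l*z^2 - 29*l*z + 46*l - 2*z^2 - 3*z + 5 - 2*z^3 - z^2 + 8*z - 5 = 8*l^3 + l^2*(-7*z - 48) + l*(-17*z^2 - 30*z + 40) - 2*z^3 - 3*z^2 + 5*z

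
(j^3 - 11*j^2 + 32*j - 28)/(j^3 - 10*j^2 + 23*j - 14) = (j - 2)/(j - 1)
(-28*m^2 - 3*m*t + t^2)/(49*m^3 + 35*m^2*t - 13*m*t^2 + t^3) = (4*m + t)/(-7*m^2 - 6*m*t + t^2)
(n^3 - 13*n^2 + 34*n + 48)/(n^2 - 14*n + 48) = n + 1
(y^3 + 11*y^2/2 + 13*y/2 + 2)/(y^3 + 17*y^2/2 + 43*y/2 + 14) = (2*y + 1)/(2*y + 7)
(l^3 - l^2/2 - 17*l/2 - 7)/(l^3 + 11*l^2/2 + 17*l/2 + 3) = (2*l^2 - 5*l - 7)/(2*l^2 + 7*l + 3)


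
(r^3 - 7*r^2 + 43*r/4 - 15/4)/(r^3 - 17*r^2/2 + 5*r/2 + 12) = (2*r^2 - 11*r + 5)/(2*(r^2 - 7*r - 8))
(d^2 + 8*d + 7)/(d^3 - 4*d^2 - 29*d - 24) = (d + 7)/(d^2 - 5*d - 24)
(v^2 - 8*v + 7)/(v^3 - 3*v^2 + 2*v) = (v - 7)/(v*(v - 2))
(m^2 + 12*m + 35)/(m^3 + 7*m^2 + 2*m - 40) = (m + 7)/(m^2 + 2*m - 8)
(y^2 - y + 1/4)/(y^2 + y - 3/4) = (2*y - 1)/(2*y + 3)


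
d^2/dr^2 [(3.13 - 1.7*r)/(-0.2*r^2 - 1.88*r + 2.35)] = ((0.4*r + 1.88)*(0.8*r + 3.76)*(1.7*r - 3.13) - (2.04*r + 5.14)*(0.2*r^2 + 1.88*r - 2.35))/(0.2*r^2 + 1.88*r - 2.35)^3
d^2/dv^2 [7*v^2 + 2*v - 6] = 14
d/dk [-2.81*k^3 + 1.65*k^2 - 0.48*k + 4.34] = -8.43*k^2 + 3.3*k - 0.48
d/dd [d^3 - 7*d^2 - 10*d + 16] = 3*d^2 - 14*d - 10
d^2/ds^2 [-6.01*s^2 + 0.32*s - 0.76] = -12.0200000000000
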